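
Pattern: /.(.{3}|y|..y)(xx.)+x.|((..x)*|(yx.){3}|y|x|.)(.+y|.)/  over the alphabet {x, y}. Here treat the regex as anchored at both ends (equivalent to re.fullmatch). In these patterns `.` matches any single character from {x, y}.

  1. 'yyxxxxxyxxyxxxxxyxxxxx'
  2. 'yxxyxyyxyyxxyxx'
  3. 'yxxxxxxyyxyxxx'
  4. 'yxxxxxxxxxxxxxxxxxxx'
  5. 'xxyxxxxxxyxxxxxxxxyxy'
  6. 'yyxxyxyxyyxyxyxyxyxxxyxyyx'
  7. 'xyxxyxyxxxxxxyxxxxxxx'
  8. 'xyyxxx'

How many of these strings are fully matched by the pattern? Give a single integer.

1 → match
2 → no match
3 → no match
4 → no match
5 → match
6 → no match
7 → no match
8 → no match
Total matched: 2

2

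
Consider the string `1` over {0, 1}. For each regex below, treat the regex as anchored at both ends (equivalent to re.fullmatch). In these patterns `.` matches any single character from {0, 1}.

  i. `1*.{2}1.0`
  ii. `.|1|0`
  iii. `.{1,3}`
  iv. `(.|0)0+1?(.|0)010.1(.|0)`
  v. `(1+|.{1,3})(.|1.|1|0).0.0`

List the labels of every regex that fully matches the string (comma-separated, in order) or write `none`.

ii, iii

i → no match — must end with `0`
ii → match
iii → match
iv → no match
v → no match — must end with `0`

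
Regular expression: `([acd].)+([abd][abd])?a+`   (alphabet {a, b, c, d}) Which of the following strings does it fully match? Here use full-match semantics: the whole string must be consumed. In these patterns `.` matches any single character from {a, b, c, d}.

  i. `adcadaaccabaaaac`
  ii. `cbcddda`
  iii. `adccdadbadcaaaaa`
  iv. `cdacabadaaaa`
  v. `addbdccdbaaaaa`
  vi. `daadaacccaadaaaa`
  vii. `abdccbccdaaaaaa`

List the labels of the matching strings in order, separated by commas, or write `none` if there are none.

ii, iii, iv, v, vi, vii

i → no match — must end with `a`
ii → match
iii → match
iv → match
v → match
vi → match
vii → match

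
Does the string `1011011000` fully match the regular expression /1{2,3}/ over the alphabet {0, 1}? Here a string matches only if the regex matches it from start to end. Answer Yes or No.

Every match must end with `1`, but `1011011000` does not.

No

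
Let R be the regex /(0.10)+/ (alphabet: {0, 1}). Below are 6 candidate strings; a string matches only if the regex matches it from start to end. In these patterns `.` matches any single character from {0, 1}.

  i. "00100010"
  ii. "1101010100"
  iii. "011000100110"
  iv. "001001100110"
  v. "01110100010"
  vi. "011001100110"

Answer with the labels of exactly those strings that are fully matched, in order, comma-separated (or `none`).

i, iii, iv, vi

i. "00100010" → match
ii. "1101010100" → no match — must start with "0"
iii. "011000100110" → match
iv. "001001100110" → match
v. "01110100010" → no match
vi. "011001100110" → match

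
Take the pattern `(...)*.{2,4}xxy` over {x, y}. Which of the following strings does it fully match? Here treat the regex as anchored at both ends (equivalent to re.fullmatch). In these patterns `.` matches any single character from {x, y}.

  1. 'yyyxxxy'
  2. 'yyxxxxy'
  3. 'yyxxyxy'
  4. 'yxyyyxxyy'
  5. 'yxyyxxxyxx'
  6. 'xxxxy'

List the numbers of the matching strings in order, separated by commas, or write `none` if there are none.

1, 2, 6

1 → match
2 → match
3 → no match — must end with 'xxy'
4 → no match — must end with 'xxy'
5 → no match — must end with 'xxy'
6 → match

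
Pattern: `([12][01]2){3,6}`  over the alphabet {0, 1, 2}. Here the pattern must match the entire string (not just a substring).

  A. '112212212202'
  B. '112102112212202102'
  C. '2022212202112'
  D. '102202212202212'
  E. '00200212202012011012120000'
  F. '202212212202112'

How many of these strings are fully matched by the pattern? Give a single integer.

A → match
B → match
C → no match
D → match
E → no match — must end with '2'
F → match
Total matched: 4

4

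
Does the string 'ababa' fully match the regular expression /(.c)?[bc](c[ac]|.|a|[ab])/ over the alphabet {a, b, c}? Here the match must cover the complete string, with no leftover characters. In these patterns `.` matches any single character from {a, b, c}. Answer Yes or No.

No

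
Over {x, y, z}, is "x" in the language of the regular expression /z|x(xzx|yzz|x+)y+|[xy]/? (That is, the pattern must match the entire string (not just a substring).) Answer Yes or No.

Yes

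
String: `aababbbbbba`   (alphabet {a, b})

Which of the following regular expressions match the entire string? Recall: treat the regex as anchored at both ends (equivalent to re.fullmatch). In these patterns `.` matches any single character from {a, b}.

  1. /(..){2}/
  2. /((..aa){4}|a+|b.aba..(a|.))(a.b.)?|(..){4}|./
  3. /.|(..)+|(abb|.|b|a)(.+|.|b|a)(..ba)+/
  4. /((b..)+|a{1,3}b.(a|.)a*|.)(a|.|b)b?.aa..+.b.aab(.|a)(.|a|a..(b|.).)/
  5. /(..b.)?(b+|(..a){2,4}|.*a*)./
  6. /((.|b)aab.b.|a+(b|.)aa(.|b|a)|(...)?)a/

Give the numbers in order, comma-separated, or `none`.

3, 5

1 → no match
2 → no match
3 → match
4 → no match
5 → match
6 → no match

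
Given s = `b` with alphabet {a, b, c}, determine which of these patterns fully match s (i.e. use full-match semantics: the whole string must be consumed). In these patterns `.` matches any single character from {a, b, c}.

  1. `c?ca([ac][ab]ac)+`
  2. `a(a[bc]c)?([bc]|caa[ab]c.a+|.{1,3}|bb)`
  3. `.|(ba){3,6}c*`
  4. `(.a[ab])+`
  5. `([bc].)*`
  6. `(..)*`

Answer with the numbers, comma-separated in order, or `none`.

1 → no match — must end with `ac`
2 → no match — must start with `a`
3 → match
4 → no match
5 → no match
6 → no match

3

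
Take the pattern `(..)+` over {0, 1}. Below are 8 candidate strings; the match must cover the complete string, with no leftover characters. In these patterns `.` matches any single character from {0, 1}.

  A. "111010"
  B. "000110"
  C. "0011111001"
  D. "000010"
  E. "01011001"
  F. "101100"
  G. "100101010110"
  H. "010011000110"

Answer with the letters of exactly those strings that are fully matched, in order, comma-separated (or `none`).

A → match
B → match
C → match
D → match
E → match
F → match
G → match
H → match

A, B, C, D, E, F, G, H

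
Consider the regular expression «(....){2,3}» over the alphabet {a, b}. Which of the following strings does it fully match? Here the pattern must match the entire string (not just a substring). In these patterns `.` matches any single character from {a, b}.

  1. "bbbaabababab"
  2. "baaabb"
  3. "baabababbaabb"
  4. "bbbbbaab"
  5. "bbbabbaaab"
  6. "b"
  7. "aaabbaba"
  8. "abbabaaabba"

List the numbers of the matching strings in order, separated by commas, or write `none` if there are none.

1 → match
2 → no match
3 → no match
4 → match
5 → no match
6 → no match
7 → match
8 → no match

1, 4, 7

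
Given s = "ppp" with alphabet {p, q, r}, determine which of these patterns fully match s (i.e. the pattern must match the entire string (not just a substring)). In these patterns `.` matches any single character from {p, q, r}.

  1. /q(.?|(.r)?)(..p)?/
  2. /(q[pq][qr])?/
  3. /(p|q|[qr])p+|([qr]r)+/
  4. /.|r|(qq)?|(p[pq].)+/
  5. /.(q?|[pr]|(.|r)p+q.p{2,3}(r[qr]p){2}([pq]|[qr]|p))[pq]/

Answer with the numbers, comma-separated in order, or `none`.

3, 4, 5

1 → no match — must start with "q"
2 → no match
3 → match
4 → match
5 → match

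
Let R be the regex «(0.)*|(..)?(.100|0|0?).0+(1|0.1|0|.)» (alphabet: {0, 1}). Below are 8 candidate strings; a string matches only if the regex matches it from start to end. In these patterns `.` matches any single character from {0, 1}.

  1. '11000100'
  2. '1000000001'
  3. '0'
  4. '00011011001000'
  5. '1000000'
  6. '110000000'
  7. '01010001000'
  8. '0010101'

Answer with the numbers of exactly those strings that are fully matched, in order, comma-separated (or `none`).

1. '11000100' → no match
2. '1000000001' → match
3. '0' → no match
4 → no match
5. '1000000' → match
6. '110000000' → match
7. '01010001000' → no match
8. '0010101' → no match

2, 5, 6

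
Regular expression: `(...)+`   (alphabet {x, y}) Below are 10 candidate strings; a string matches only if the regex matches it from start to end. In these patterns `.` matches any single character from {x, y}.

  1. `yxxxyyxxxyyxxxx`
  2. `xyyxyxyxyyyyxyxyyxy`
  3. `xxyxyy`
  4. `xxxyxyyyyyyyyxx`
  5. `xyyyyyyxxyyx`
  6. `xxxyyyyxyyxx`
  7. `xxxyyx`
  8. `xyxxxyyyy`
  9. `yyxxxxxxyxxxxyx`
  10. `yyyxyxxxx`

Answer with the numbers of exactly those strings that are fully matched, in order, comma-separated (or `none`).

1, 3, 4, 5, 6, 7, 8, 9, 10

1 → match
2 → no match
3 → match
4 → match
5 → match
6 → match
7 → match
8 → match
9 → match
10 → match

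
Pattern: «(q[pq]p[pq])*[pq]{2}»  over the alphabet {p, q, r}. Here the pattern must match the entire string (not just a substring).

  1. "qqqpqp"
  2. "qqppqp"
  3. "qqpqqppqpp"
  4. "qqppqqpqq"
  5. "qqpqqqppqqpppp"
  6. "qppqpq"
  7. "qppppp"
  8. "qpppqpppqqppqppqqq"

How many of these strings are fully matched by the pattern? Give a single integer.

1 → no match
2 → match
3 → match
4 → no match
5 → match
6 → match
7 → match
8 → match
Total matched: 6

6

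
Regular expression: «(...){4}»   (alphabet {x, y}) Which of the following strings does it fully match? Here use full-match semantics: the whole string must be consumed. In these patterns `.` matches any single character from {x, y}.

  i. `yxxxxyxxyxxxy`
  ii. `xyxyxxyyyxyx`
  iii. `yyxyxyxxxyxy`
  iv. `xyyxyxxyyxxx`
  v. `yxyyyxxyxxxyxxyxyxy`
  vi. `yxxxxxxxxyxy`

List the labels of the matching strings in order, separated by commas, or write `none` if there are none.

i → no match
ii → match
iii → match
iv → match
v → no match
vi → match

ii, iii, iv, vi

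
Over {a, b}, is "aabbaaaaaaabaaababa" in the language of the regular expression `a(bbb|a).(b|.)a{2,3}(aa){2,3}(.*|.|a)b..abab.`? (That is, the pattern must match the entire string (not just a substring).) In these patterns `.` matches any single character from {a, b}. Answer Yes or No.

Yes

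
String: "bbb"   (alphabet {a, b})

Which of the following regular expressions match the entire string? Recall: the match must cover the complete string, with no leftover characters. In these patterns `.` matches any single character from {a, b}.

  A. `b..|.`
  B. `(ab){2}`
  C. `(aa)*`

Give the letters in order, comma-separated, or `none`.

A

A → match
B → no match — must start with "ab"
C → no match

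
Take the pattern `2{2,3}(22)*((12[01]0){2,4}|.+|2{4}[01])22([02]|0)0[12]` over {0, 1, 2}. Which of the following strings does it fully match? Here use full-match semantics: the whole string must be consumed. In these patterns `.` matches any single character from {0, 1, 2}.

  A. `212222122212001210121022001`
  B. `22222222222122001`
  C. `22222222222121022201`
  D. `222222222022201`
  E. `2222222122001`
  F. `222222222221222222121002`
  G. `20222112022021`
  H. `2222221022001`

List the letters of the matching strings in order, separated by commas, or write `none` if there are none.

B, C, D, E, H

A → no match
B → match
C → match
D → match
E → match
F → no match
G → no match
H → match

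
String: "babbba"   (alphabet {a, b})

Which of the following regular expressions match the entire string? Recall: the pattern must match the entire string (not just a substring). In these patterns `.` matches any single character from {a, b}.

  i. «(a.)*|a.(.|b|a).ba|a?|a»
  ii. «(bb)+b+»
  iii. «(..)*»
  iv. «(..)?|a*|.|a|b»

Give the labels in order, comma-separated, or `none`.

i → no match
ii → no match — must start with "bb"
iii → match
iv → no match

iii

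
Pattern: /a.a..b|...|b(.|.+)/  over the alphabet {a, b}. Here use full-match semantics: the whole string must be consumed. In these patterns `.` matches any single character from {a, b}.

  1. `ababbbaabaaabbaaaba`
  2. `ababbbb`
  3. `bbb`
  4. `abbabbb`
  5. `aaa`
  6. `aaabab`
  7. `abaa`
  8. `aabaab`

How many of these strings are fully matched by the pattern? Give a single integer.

1 → no match
2. `ababbbb` → no match
3. `bbb` → match
4. `abbabbb` → no match
5. `aaa` → match
6. `aaabab` → match
7. `abaa` → no match
8. `aabaab` → no match
Total matched: 3

3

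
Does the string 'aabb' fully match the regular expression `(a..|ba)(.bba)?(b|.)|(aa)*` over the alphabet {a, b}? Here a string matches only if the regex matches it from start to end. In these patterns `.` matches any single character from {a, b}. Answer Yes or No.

Yes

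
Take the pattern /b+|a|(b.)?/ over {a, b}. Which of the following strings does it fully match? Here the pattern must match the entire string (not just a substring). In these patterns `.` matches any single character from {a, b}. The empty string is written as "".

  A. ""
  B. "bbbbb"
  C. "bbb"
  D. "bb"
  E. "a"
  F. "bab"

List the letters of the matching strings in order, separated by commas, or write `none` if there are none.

A → match
B → match
C → match
D → match
E → match
F → no match

A, B, C, D, E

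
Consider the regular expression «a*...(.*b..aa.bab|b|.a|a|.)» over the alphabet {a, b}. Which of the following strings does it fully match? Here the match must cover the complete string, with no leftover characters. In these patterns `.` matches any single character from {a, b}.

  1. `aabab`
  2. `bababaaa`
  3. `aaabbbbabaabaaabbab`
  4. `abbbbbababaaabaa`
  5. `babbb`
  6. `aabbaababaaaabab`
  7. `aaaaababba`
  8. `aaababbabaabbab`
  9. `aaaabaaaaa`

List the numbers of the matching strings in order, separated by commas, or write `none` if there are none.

1, 7, 8

1. `aabab` → match
2. `bababaaa` → no match
3 → no match
4 → no match
5. `babbb` → no match
6 → no match
7. `aaaaababba` → match
8 → match
9. `aaaabaaaaa` → no match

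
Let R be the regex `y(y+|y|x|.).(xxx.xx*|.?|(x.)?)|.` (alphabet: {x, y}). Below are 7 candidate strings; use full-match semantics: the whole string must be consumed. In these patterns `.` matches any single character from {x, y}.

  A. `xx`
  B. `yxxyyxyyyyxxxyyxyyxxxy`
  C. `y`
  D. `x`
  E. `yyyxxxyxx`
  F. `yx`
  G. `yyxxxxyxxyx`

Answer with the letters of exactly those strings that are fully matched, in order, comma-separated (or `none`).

A → no match
B → no match
C → match
D → match
E → match
F → no match
G → no match

C, D, E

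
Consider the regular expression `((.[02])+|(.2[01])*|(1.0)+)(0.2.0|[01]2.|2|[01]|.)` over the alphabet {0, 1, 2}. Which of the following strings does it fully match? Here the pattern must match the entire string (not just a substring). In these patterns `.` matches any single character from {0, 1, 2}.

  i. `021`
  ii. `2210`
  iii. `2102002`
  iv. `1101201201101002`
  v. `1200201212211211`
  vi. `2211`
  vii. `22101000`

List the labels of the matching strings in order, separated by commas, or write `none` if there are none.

i → match
ii → match
iii → no match
iv → match
v → match
vi → match
vii → no match

i, ii, iv, v, vi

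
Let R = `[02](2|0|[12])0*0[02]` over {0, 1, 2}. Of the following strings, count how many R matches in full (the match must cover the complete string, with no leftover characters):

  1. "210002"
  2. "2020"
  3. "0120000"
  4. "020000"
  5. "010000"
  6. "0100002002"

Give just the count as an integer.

3

1. "210002" → match
2. "2020" → no match
3. "0120000" → no match
4. "020000" → match
5. "010000" → match
6. "0100002002" → no match
Total matched: 3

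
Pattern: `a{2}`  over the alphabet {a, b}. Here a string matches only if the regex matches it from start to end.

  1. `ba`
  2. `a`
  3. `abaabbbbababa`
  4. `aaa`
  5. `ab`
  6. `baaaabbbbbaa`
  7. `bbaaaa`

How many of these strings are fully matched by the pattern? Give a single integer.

0

1 → no match — must start with `a`
2 → no match
3 → no match
4 → no match
5 → no match — must end with `a`
6 → no match — must start with `a`
7 → no match — must start with `a`
Total matched: 0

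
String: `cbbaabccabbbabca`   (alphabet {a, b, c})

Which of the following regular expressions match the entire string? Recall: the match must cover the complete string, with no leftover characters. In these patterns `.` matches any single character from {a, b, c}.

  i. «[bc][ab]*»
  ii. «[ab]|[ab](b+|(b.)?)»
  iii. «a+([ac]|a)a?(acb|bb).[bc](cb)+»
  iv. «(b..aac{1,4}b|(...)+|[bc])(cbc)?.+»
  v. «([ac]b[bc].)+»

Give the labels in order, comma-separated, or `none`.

iv, v

i → no match
ii → no match
iii → no match — must start with `a`
iv → match
v → match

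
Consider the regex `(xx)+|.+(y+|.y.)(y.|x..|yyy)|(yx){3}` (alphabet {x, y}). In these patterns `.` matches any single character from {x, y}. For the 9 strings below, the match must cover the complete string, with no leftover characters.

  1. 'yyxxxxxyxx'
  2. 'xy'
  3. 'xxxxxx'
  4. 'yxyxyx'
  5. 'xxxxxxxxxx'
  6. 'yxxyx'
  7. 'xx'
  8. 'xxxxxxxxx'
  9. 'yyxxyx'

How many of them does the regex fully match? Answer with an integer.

4

1 → no match
2 → no match
3 → match
4 → match
5 → match
6 → no match
7 → match
8 → no match
9 → no match
Total matched: 4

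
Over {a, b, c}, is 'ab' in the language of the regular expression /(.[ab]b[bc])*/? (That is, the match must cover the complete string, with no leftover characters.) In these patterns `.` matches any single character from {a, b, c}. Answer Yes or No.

No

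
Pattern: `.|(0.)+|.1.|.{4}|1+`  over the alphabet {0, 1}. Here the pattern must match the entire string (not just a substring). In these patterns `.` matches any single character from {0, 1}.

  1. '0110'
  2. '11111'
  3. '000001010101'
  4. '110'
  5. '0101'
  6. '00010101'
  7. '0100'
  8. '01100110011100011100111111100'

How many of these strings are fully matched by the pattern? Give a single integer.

7

1 → match
2 → match
3 → match
4 → match
5 → match
6 → match
7 → match
8 → no match
Total matched: 7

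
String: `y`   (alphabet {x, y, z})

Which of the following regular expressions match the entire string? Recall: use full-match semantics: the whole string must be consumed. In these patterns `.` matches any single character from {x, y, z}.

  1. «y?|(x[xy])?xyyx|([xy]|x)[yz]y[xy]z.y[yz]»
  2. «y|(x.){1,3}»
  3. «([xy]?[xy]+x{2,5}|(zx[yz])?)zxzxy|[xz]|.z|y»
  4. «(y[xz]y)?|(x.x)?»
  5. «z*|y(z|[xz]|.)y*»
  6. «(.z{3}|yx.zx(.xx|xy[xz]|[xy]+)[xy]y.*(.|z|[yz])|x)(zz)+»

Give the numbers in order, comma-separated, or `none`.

1, 2, 3

1 → match
2 → match
3 → match
4 → no match
5 → no match
6 → no match — must end with `zz`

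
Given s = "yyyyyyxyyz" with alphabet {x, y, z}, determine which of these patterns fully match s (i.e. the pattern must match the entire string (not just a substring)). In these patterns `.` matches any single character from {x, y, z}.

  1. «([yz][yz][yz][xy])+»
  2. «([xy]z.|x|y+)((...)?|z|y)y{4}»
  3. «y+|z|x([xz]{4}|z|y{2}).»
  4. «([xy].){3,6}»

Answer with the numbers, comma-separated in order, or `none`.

1 → no match
2 → no match — must end with "y"
3 → no match
4 → match

4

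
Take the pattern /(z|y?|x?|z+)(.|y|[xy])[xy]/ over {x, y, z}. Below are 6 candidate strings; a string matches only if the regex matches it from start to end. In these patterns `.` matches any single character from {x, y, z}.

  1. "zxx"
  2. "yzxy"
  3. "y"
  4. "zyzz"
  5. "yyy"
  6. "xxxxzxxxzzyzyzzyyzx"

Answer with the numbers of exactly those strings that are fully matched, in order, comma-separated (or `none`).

1 → match
2 → no match
3 → no match
4 → no match
5 → match
6 → no match

1, 5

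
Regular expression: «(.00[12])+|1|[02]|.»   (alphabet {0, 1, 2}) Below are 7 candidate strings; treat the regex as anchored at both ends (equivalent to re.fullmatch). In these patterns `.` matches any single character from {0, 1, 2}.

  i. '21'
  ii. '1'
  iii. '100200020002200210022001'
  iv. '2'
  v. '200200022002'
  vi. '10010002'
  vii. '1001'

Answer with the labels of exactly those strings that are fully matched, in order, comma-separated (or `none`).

i. '21' → no match
ii. '1' → match
iii → match
iv. '2' → match
v. '200200022002' → match
vi. '10010002' → match
vii. '1001' → match

ii, iii, iv, v, vi, vii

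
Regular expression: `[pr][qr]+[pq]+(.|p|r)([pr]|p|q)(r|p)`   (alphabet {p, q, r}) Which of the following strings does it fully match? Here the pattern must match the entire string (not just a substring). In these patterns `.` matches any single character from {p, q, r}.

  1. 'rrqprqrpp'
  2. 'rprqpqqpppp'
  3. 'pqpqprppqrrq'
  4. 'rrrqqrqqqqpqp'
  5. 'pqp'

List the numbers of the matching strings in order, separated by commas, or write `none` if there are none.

4

1 → no match
2 → no match
3 → no match
4 → match
5 → no match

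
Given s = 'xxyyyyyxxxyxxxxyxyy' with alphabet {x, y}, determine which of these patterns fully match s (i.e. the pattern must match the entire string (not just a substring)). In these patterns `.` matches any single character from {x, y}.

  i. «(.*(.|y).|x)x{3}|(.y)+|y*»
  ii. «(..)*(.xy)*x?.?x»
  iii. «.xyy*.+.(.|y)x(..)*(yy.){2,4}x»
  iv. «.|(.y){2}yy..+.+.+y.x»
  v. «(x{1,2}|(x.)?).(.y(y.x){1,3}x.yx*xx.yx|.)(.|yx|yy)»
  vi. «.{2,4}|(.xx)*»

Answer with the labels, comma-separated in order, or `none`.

i → no match
ii → no match — must end with 'x'
iii → no match — must end with 'x'
iv → no match
v → match
vi → no match

v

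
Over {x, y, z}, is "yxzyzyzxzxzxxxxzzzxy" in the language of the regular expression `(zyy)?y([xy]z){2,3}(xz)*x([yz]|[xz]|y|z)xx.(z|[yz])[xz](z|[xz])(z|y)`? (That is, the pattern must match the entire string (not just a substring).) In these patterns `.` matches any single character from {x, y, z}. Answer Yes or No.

Yes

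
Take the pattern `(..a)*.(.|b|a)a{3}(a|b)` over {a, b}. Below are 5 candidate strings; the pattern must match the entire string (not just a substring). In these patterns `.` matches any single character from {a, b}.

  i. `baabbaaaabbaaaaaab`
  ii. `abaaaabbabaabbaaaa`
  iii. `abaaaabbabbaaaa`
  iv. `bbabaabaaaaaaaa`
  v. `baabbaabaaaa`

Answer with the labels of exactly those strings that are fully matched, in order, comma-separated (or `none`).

i, ii, iii, iv, v

i → match
ii → match
iii → match
iv → match
v → match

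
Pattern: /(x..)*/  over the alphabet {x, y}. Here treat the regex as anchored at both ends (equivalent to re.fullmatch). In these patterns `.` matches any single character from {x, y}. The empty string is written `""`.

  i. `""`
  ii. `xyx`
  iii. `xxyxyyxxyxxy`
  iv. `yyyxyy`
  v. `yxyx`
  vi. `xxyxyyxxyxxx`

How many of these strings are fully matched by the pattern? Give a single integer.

i → match
ii → match
iii → match
iv → no match
v → no match
vi → match
Total matched: 4

4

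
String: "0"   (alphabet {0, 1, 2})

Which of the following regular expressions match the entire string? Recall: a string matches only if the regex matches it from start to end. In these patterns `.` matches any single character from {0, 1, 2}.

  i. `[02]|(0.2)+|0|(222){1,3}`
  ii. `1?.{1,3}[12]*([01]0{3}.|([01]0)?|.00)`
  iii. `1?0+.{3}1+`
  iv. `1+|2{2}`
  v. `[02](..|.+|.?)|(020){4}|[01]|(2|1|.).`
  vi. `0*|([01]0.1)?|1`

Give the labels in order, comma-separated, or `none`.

i → match
ii → match
iii → no match — must end with "1"
iv → no match
v → match
vi → match

i, ii, v, vi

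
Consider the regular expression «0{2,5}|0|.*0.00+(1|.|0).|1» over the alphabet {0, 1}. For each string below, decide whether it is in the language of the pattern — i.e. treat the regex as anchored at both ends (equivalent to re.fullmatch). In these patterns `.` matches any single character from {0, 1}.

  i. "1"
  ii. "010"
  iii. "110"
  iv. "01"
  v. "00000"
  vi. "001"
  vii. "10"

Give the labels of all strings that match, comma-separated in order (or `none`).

i → match
ii → no match
iii → no match
iv → no match
v → match
vi → no match
vii → no match

i, v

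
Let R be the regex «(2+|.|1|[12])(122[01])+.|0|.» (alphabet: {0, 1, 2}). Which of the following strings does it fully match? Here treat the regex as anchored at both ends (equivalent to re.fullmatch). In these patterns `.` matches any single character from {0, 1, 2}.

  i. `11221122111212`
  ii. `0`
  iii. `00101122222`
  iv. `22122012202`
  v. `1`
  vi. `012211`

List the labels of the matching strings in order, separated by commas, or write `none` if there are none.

ii, iv, v, vi

i → no match
ii → match
iii → no match
iv → match
v → match
vi → match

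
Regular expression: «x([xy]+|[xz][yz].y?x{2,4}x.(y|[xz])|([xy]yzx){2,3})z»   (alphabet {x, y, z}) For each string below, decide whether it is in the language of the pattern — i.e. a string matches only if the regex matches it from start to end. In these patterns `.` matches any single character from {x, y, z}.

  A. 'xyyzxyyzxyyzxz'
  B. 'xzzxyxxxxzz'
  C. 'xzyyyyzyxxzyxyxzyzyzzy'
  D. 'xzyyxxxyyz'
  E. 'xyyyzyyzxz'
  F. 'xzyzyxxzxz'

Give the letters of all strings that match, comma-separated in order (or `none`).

A → match
B → match
C → no match — must end with 'z'
D → match
E → no match
F → no match

A, B, D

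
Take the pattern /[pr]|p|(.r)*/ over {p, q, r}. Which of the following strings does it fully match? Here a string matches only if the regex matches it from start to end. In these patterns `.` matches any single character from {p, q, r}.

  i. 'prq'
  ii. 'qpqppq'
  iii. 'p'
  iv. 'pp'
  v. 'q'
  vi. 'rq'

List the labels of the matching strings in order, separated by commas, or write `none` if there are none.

i → no match
ii → no match
iii → match
iv → no match
v → no match
vi → no match

iii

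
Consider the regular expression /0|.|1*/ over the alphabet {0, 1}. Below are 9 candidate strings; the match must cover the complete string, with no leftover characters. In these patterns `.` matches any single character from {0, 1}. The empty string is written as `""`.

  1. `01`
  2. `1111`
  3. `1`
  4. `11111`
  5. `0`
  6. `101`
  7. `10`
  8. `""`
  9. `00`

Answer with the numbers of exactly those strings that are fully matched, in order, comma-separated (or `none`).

2, 3, 4, 5, 8

1 → no match
2 → match
3 → match
4 → match
5 → match
6 → no match
7 → no match
8 → match
9 → no match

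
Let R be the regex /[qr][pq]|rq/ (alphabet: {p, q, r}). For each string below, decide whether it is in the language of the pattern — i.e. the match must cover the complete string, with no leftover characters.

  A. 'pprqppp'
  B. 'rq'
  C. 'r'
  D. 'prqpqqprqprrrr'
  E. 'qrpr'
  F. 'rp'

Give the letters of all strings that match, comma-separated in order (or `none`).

A → no match
B → match
C → no match
D → no match
E → no match
F → match

B, F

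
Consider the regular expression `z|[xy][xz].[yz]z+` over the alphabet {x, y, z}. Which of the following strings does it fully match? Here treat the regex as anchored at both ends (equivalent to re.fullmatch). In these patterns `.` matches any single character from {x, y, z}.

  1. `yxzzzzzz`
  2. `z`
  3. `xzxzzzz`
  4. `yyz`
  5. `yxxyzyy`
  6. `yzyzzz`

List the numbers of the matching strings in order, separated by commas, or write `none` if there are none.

1, 2, 3, 6

1 → match
2 → match
3 → match
4 → no match
5 → no match — must end with `z`
6 → match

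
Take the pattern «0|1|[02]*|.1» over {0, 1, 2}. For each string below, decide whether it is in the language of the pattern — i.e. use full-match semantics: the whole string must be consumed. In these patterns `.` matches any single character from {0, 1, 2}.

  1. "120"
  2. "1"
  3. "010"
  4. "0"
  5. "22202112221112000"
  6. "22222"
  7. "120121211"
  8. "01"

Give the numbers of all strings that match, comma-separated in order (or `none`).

2, 4, 6, 8

1 → no match
2 → match
3 → no match
4 → match
5 → no match
6 → match
7 → no match
8 → match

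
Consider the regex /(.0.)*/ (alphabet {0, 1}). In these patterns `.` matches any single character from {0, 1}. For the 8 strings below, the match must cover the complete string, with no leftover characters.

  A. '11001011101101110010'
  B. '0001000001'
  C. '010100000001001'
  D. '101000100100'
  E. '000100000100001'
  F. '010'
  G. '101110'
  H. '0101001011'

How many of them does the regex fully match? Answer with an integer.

2

A → no match
B → no match
C → no match
D → match
E → match
F → no match
G → no match
H → no match
Total matched: 2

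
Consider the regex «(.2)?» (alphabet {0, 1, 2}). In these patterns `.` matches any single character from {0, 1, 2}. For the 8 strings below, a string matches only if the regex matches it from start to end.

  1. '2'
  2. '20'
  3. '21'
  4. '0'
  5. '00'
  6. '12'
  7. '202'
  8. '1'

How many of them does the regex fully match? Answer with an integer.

1

1. '2' → no match
2. '20' → no match
3. '21' → no match
4. '0' → no match
5. '00' → no match
6. '12' → match
7. '202' → no match
8. '1' → no match
Total matched: 1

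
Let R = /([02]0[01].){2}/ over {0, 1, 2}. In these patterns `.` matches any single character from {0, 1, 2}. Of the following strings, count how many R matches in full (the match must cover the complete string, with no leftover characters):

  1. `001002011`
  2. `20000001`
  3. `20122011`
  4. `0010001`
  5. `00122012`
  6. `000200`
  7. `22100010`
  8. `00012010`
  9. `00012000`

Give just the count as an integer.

1. `001002011` → no match
2. `20000001` → match
3. `20122011` → match
4. `0010001` → no match
5. `00122012` → match
6. `000200` → no match
7. `22100010` → no match
8. `00012010` → match
9. `00012000` → match
Total matched: 5

5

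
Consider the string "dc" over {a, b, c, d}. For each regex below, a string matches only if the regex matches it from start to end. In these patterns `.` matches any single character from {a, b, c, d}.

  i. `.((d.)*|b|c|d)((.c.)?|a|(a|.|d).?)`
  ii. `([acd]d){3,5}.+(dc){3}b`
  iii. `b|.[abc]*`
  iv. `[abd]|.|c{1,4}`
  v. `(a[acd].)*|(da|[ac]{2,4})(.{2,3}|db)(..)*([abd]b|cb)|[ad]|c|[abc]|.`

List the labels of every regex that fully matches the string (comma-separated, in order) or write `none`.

i → match
ii → no match — must end with "dcb"
iii → match
iv → no match
v → no match

i, iii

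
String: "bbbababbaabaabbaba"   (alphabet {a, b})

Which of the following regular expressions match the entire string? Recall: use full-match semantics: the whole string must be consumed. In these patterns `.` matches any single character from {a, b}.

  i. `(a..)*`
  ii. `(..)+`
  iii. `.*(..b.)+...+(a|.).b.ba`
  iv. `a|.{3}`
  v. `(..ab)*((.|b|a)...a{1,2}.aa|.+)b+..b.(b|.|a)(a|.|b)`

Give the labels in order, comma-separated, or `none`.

i → no match
ii → match
iii → match
iv → no match
v → no match

ii, iii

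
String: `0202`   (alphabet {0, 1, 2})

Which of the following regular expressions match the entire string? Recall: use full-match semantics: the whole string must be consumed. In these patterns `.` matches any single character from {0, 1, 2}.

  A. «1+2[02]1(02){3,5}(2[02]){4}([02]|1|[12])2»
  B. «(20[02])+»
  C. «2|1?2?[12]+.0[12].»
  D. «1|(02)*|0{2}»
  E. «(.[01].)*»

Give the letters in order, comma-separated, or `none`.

D

A → no match — must start with `1`
B → no match — must start with `20`
C → no match
D → match
E → no match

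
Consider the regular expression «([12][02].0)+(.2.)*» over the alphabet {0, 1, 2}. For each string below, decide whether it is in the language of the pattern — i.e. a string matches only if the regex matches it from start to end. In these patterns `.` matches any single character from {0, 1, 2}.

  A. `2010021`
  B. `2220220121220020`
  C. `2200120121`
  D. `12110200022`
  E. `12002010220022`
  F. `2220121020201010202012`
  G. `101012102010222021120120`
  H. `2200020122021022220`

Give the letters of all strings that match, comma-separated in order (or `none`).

A → match
B → match
C → match
D → no match
E → match
F → no match
G → match
H → match

A, B, C, E, G, H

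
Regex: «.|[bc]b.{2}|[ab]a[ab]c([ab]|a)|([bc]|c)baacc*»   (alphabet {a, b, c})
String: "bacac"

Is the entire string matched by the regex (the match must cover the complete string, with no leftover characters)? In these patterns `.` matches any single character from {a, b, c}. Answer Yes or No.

No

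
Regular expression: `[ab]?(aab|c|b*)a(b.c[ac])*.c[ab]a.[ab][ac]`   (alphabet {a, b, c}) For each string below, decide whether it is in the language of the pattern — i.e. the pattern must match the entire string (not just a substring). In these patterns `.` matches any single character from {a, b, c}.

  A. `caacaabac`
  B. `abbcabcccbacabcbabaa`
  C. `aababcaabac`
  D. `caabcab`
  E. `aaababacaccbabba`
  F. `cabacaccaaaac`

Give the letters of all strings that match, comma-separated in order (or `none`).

A, B, C, E, F

A → match
B → match
C → match
D → no match
E → match
F → match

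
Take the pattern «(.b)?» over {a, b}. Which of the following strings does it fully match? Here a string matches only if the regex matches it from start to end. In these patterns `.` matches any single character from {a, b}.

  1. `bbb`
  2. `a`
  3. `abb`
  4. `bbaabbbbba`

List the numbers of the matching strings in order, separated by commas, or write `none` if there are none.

none

1 → no match
2 → no match
3 → no match
4 → no match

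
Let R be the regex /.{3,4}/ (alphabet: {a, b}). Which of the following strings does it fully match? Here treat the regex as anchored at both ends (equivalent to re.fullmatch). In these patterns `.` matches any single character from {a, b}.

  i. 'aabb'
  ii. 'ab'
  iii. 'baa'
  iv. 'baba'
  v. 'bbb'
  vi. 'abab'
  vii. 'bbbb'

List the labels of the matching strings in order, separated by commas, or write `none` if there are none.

i → match
ii → no match
iii → match
iv → match
v → match
vi → match
vii → match

i, iii, iv, v, vi, vii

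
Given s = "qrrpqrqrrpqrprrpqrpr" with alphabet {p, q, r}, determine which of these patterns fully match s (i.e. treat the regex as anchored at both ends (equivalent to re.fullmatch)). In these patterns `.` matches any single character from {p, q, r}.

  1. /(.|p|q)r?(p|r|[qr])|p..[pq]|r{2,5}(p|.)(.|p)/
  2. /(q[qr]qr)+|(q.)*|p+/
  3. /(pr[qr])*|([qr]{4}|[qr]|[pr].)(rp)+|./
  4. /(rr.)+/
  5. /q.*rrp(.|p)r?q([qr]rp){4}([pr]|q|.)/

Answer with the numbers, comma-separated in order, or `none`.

5

1 → no match
2 → no match
3 → no match
4 → no match — must start with "rr"
5 → match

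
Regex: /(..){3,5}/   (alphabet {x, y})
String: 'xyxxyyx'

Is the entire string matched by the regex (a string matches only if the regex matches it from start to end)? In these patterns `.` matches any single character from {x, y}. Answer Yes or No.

No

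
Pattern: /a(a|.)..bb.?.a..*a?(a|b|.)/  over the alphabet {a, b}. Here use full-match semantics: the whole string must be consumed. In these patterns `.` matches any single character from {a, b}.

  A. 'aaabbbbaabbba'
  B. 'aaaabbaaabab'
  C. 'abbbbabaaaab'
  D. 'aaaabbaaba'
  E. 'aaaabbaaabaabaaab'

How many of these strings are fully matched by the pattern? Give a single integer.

4

A → match
B → match
C → no match
D → match
E → match
Total matched: 4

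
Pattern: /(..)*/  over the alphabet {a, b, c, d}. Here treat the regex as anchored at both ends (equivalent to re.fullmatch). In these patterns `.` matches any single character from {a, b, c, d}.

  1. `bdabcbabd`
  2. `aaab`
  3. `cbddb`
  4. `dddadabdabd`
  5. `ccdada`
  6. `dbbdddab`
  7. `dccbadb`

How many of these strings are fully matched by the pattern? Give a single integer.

1 → no match
2 → match
3 → no match
4 → no match
5 → match
6 → match
7 → no match
Total matched: 3

3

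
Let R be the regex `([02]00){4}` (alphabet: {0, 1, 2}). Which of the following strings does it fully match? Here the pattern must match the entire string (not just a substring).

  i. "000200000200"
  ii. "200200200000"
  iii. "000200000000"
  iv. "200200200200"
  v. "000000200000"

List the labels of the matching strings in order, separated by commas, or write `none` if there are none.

i → match
ii → match
iii → match
iv → match
v → match

i, ii, iii, iv, v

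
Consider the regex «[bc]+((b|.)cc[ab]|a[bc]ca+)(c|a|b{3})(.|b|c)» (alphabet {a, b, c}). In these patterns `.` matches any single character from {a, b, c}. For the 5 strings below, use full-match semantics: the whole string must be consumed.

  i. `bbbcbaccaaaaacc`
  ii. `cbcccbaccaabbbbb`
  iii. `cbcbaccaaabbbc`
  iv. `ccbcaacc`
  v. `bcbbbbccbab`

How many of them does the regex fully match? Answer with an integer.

3

i → match
ii → no match
iii → match
iv → no match
v → match
Total matched: 3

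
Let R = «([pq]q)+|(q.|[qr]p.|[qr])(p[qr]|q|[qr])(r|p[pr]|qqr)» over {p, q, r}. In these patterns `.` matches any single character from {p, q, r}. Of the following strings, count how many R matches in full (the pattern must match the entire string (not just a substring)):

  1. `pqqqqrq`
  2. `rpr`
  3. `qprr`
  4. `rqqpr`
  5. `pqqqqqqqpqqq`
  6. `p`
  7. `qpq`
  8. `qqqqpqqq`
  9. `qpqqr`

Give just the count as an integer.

1. `pqqqqrq` → no match
2. `rpr` → no match
3. `qprr` → match
4. `rqqpr` → no match
5. `pqqqqqqqpqqq` → match
6. `p` → no match
7. `qpq` → no match
8. `qqqqpqqq` → match
9. `qpqqr` → match
Total matched: 4

4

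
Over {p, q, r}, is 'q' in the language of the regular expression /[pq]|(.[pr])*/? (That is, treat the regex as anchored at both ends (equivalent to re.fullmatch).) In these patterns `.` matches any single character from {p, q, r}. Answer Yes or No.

Yes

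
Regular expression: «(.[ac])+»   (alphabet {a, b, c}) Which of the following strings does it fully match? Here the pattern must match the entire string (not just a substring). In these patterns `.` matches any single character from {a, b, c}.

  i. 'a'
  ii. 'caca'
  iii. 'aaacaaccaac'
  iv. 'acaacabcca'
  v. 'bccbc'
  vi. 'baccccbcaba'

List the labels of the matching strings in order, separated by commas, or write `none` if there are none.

i → no match
ii → match
iii → no match
iv → match
v → no match
vi → no match

ii, iv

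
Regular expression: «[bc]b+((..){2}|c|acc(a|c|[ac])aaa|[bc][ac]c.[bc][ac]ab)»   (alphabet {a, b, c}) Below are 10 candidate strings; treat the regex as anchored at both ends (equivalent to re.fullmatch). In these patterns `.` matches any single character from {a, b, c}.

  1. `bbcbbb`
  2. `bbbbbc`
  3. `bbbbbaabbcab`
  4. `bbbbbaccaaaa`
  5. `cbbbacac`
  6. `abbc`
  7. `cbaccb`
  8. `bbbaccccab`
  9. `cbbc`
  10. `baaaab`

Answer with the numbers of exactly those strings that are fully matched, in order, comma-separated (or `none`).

1, 2, 4, 5, 7, 8, 9

1 → match
2 → match
3 → no match
4 → match
5 → match
6 → no match
7 → match
8 → match
9 → match
10 → no match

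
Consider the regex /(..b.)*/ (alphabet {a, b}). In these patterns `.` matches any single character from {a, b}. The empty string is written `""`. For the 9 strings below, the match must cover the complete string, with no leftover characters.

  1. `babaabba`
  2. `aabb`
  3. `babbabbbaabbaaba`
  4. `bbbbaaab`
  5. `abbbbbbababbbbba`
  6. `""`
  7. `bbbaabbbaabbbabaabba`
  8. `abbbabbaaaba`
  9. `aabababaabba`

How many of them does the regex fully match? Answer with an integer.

1 → match
2 → match
3 → match
4 → no match
5 → match
6 → match
7 → match
8 → match
9 → match
Total matched: 8

8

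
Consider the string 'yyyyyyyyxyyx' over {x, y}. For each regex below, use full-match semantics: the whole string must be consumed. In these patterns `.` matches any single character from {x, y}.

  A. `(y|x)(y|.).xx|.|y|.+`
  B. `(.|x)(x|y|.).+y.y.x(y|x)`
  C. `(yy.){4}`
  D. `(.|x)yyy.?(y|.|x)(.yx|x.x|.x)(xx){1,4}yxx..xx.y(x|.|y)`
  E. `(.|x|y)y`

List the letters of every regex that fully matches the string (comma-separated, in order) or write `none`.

A, C

A → match
B → no match
C → match
D → no match
E → no match — must end with 'y'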